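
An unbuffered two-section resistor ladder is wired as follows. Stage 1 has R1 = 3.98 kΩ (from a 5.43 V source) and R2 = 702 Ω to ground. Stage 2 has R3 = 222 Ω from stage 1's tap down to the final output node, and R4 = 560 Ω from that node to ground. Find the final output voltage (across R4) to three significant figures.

V_out ≈ 0.331 V

Stage 2 presents R3+R4 = 782.0 Ω as a load on stage 1's tap.
Stage 1's lower leg becomes R2‖(R3+R4) = 369.9 Ω, so V_mid = 5.43 × 369.9/4350 = 0.4618 V.
Stage 2 is itself unloaded: V_out = V_mid × R4/(R3+R4) = 0.4618 × 560/782.0 = 0.331 V.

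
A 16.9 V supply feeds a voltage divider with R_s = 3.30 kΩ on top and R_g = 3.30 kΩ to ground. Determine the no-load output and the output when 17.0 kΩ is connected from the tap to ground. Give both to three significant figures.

Open-circuit: V = 16.9 × 3.30/(3.30 + 3.30) = 8.45 V.
With the load, R_g becomes R_g‖R_L = 2.764 kΩ, so V = 16.9 × 2.764/6.064 = 7.70 V.

Unloaded: 8.45 V; loaded: 7.70 V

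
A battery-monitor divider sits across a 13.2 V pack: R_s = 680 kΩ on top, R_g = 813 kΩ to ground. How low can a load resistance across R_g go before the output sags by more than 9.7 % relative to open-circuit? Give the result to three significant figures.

Output resistance R_th = R_s‖R_g = (680 × 813)/1493 = 370.3 kΩ.
The fractional drop is R_th/(R_th + R_L); requiring this ≤ 0.0970 gives R_L ≥ R_th(1/0.0970 − 1) = 370.3 × 9.309 = 3.45 MΩ.

R_L(min) ≈ 3.45 MΩ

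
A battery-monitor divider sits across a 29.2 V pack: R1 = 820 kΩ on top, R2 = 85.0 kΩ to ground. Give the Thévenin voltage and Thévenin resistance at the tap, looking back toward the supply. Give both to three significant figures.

V_th = 2.74 V, R_th = 77.0 kΩ

V_th is the open-circuit tap voltage: 29.2 × 85.0/(820 + 85.0) = 2.74 V.
With the supply zeroed, R1 and R2 appear in parallel from the tap: R_th = R1‖R2 = (820 × 85.0)/905.0 = 77.0 kΩ.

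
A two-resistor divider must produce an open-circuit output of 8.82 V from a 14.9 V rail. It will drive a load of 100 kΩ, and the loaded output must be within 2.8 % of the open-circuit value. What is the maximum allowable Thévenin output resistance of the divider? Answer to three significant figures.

Loading drop = R_th/(R_th + R_L) ≤ 0.0280, so R_th ≤ R_L · ε/(1−ε) = 100 kΩ × 0.0280/0.9720 = 2.88 kΩ.

R_th ≤ 2.88 kΩ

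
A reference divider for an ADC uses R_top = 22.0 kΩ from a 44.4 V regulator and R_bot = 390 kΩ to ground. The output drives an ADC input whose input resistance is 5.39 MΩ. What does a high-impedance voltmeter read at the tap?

The load sits in parallel with R_bot: R_bot‖R_L = (390 × 5390) / (390 + 5390) = 363.7 kΩ.
V_out = 44.4 × 363.7 / (22.0 + 363.7) = 44.4 × 363.7/385.7 = 41.9 V.

V_out ≈ 41.9 V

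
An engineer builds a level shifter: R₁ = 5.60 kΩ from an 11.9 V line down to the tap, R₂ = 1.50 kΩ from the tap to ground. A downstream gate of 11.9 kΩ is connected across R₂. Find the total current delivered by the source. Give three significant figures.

R₂‖R_L = 1.332 kΩ, so the source sees R₁ + R₂‖R_L = 6.932 kΩ.
I = 11.9 V / 6.932 kΩ = 1.72 mA.

I ≈ 1.72 mA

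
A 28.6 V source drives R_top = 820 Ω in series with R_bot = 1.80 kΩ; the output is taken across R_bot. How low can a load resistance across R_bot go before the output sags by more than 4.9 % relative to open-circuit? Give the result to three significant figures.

R_L(min) ≈ 10.9 kΩ

Output resistance R_th = R_top‖R_bot = (820 × 1800)/2620 = 563.4 Ω.
The fractional drop is R_th/(R_th + R_L); requiring this ≤ 0.0490 gives R_L ≥ R_th(1/0.0490 − 1) = 563.4 × 19.41 = 10.9 kΩ.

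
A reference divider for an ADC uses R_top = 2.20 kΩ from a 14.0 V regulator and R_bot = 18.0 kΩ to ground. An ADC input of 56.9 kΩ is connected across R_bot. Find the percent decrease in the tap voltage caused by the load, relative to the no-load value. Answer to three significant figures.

3.33 %

The divider's output (Thévenin) resistance is R_top‖R_bot = 1.960 kΩ.
Fractional drop under load = R_th/(R_th + R_L) = 1.960 / (1.960 + 56.9) = 0.03331.
So the output falls by 3.33 %.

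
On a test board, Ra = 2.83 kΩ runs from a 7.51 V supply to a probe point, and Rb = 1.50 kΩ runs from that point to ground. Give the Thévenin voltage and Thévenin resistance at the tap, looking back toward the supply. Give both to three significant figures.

V_th = 2.60 V, R_th = 980 Ω

V_th is the open-circuit tap voltage: 7.51 × 1.50/(2.83 + 1.50) = 2.60 V.
With the supply zeroed, Ra and Rb appear in parallel from the tap: R_th = Ra‖Rb = (2.83 × 1.50)/4.330 = 980 Ω.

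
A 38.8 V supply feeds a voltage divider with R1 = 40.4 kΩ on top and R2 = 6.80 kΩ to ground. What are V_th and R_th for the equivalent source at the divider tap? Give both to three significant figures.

V_th is the open-circuit tap voltage: 38.8 × 6.80/(40.4 + 6.80) = 5.59 V.
With the supply zeroed, R1 and R2 appear in parallel from the tap: R_th = R1‖R2 = (40.4 × 6.80)/47.20 = 5.82 kΩ.

V_th = 5.59 V, R_th = 5.82 kΩ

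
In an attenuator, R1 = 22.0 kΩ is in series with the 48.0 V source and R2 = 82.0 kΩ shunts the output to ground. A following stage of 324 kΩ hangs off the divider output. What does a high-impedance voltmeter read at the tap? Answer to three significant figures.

V_out ≈ 35.9 V

The load sits in parallel with R2: R2‖R_L = (82.0 × 324) / (82.0 + 324) = 65.44 kΩ.
V_out = 48.0 × 65.44 / (22.0 + 65.44) = 48.0 × 65.44/87.44 = 35.9 V.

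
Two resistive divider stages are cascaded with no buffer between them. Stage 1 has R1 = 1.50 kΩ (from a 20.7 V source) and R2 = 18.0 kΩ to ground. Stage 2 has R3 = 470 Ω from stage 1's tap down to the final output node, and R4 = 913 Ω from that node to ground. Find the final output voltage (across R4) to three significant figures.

Stage 2 presents R3+R4 = 1383 Ω as a load on stage 1's tap.
Stage 1's lower leg becomes R2‖(R3+R4) = 1284 Ω, so V_mid = 20.7 × 1284/2784 = 9.548 V.
Stage 2 is itself unloaded: V_out = V_mid × R4/(R3+R4) = 9.548 × 913/1383 = 6.30 V.

V_out ≈ 6.30 V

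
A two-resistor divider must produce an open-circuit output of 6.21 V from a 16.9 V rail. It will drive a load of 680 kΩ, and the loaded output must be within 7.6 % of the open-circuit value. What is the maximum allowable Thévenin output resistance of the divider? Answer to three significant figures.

Loading drop = R_th/(R_th + R_L) ≤ 0.0760, so R_th ≤ R_L · ε/(1−ε) = 680 kΩ × 0.0760/0.9240 = 55.9 kΩ.

R_th ≤ 55.9 kΩ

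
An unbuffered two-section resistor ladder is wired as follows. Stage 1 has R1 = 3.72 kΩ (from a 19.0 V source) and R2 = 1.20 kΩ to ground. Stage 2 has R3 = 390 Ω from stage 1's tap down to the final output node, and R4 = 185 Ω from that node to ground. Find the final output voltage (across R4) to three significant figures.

V_out ≈ 0.578 V

Stage 2 presents R3+R4 = 575.0 Ω as a load on stage 1's tap.
Stage 1's lower leg becomes R2‖(R3+R4) = 388.7 Ω, so V_mid = 19.0 × 388.7/4109 = 1.798 V.
Stage 2 is itself unloaded: V_out = V_mid × R4/(R3+R4) = 1.798 × 185/575.0 = 0.578 V.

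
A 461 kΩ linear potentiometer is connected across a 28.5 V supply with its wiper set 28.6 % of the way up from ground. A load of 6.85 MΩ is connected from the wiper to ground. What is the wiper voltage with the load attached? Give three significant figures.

The wiper splits the pot into (1−α)R = 329.2 kΩ above and αR = 131.8 kΩ below.
Lower section ‖ load = 129.4 kΩ.
V_wiper = 28.5 × 129.4/(329.2 + 129.4) = 8.04 V.

V ≈ 8.04 V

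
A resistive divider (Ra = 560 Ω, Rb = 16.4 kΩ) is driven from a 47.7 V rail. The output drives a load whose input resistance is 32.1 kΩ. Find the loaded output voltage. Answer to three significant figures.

V_out ≈ 45.4 V

The load sits in parallel with Rb: Rb‖R_L = (16400 × 32100) / (16400 + 32100) = 10850 Ω.
V_out = 47.7 × 10850 / (560 + 10850) = 47.7 × 10850/11410 = 45.4 V.
(Unloaded it would have been 46.1 V.)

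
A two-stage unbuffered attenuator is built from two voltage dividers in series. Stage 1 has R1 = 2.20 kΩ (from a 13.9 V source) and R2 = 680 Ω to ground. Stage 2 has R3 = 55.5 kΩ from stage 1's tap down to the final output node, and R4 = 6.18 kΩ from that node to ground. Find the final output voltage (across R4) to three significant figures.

Stage 2 presents R3+R4 = 61680 Ω as a load on stage 1's tap.
Stage 1's lower leg becomes R2‖(R3+R4) = 672.6 Ω, so V_mid = 13.9 × 672.6/2873 = 3.255 V.
Stage 2 is itself unloaded: V_out = V_mid × R4/(R3+R4) = 3.255 × 6180/61680 = 0.326 V.

V_out ≈ 0.326 V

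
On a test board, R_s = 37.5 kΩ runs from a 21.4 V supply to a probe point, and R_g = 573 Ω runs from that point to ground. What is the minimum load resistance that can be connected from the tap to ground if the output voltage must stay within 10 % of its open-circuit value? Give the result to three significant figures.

Output resistance R_th = R_s‖R_g = (37500 × 573)/38070 = 564.4 Ω.
The fractional drop is R_th/(R_th + R_L); requiring this ≤ 0.100 gives R_L ≥ R_th(1/0.100 − 1) = 564.4 × 9.000 = 5.08 kΩ.

R_L(min) ≈ 5.08 kΩ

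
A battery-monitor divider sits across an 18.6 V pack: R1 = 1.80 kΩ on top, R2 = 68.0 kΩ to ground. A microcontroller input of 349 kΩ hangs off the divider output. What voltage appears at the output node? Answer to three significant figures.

The load sits in parallel with R2: R2‖R_L = (68.0 × 349) / (68.0 + 349) = 56.91 kΩ.
V_out = 18.6 × 56.91 / (1.80 + 56.91) = 18.6 × 56.91/58.71 = 18.0 V.
(Unloaded it would have been 18.1 V.)

V_out ≈ 18.0 V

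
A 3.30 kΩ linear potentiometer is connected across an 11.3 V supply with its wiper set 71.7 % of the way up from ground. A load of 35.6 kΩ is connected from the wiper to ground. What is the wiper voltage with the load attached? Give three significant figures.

V ≈ 7.95 V

The wiper splits the pot into (1−α)R = 933.9 Ω above and αR = 2366 Ω below.
Lower section ‖ load = 2219 Ω.
V_wiper = 11.3 × 2219/(933.9 + 2219) = 7.95 V.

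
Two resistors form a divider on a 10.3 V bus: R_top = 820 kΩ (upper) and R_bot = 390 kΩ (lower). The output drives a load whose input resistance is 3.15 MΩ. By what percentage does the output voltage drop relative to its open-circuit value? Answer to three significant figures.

7.74 %

The divider's output (Thévenin) resistance is R_top‖R_bot = 264.3 kΩ.
Fractional drop under load = R_th/(R_th + R_L) = 264.3 / (264.3 + 3150) = 0.07741.
So the output falls by 7.74 %.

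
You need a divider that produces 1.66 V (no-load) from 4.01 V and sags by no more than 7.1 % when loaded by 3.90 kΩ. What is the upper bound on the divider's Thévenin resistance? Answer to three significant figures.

Loading drop = R_th/(R_th + R_L) ≤ 0.0710, so R_th ≤ R_L · ε/(1−ε) = 3.90 kΩ × 0.0710/0.9290 = 298 Ω.
(Any R1, R2 with R2/(R1+R2) = 0.414 and R1‖R2 ≤ 298 Ω will meet the spec.)

R_th ≤ 298 Ω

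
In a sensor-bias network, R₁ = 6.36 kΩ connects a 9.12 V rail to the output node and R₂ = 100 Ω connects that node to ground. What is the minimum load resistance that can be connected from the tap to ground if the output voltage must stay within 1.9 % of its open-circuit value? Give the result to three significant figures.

Output resistance R_th = R₁‖R₂ = (6360 × 100)/6460 = 98.45 Ω.
The fractional drop is R_th/(R_th + R_L); requiring this ≤ 0.0190 gives R_L ≥ R_th(1/0.0190 − 1) = 98.45 × 51.63 = 5.08 kΩ.

R_L(min) ≈ 5.08 kΩ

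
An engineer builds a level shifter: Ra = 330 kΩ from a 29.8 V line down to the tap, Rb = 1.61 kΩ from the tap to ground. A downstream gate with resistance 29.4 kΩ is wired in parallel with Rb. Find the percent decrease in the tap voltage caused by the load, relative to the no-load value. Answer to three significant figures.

5.17 %

The divider's output (Thévenin) resistance is Ra‖Rb = 1.602 kΩ.
Fractional drop under load = R_th/(R_th + R_L) = 1.602 / (1.602 + 29.4) = 0.05168.
So the output falls by 5.17 %.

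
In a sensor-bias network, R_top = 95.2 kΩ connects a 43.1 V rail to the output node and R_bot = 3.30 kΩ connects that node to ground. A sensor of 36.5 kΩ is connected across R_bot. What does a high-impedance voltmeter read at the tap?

The load sits in parallel with R_bot: R_bot‖R_L = (3.30 × 36.5) / (3.30 + 36.5) = 3.026 kΩ.
V_out = 43.1 × 3.026 / (95.2 + 3.026) = 43.1 × 3.026/98.23 = 1.33 V.

V_out ≈ 1.33 V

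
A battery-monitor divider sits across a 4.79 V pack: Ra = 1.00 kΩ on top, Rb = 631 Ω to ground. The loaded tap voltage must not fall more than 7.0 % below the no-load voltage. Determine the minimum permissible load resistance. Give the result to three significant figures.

Output resistance R_th = Ra‖Rb = (1000 × 631)/1631 = 386.9 Ω.
The fractional drop is R_th/(R_th + R_L); requiring this ≤ 0.0700 gives R_L ≥ R_th(1/0.0700 − 1) = 386.9 × 13.29 = 5.14 kΩ.

R_L(min) ≈ 5.14 kΩ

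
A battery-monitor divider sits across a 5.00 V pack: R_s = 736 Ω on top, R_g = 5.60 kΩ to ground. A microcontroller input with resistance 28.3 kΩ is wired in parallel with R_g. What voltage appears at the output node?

V_out ≈ 4.32 V

The load sits in parallel with R_g: R_g‖R_L = (5600 × 28300) / (5600 + 28300) = 4675 Ω.
V_out = 5.00 × 4675 / (736 + 4675) = 5.00 × 4675/5411 = 4.32 V.
(Unloaded it would have been 4.42 V.)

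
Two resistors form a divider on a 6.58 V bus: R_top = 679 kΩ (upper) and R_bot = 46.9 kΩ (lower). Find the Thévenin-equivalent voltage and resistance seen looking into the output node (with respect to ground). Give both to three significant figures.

V_th is the open-circuit tap voltage: 6.58 × 46.9/(679 + 46.9) = 0.425 V.
With the supply zeroed, R_top and R_bot appear in parallel from the tap: R_th = R_top‖R_bot = (679 × 46.9)/725.9 = 43.9 kΩ.

V_th = 0.425 V, R_th = 43.9 kΩ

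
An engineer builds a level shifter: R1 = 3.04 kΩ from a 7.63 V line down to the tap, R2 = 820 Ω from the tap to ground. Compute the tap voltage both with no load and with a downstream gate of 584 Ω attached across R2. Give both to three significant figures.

Open-circuit: V = 7.63 × 820/(3040 + 820) = 1.62 V.
With the load, R2 becomes R2‖R_L = 341.1 Ω, so V = 7.63 × 341.1/3381 = 0.770 V.

Unloaded: 1.62 V; loaded: 0.770 V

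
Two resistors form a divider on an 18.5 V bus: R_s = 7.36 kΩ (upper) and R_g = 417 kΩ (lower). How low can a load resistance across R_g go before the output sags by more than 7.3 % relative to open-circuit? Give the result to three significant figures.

R_L(min) ≈ 91.8 kΩ

Output resistance R_th = R_s‖R_g = (7.36 × 417)/424.4 = 7.232 kΩ.
The fractional drop is R_th/(R_th + R_L); requiring this ≤ 0.0730 gives R_L ≥ R_th(1/0.0730 − 1) = 7.232 × 12.70 = 91.8 kΩ.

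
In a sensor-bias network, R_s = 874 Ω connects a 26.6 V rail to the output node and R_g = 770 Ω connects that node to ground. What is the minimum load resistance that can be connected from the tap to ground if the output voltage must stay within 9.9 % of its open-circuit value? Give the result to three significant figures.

Output resistance R_th = R_s‖R_g = (874 × 770)/1644 = 409.4 Ω.
The fractional drop is R_th/(R_th + R_L); requiring this ≤ 0.0990 gives R_L ≥ R_th(1/0.0990 − 1) = 409.4 × 9.101 = 3.73 kΩ.

R_L(min) ≈ 3.73 kΩ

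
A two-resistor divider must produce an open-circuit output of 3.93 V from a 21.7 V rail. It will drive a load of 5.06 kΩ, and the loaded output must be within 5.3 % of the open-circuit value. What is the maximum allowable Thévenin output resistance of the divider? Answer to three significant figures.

R_th ≤ 283 Ω

Loading drop = R_th/(R_th + R_L) ≤ 0.0530, so R_th ≤ R_L · ε/(1−ε) = 5.06 kΩ × 0.0530/0.9470 = 283 Ω.
(Any R1, R2 with R2/(R1+R2) = 0.181 and R1‖R2 ≤ 283 Ω will meet the spec.)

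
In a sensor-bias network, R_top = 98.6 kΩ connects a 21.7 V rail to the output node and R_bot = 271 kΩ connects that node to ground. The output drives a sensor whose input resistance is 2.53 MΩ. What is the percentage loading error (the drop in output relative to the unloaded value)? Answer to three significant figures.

2.78 %

The divider's output (Thévenin) resistance is R_top‖R_bot = 72.30 kΩ.
Fractional drop under load = R_th/(R_th + R_L) = 72.30 / (72.30 + 2530) = 0.02778.
So the output falls by 2.78 %.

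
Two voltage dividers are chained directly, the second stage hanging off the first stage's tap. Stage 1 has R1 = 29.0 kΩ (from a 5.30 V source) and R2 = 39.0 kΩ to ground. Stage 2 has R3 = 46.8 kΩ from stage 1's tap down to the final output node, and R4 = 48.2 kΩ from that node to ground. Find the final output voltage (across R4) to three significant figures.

V_out ≈ 1.31 V

Stage 2 presents R3+R4 = 95.00 kΩ as a load on stage 1's tap.
Stage 1's lower leg becomes R2‖(R3+R4) = 27.65 kΩ, so V_mid = 5.30 × 27.65/56.65 = 2.587 V.
Stage 2 is itself unloaded: V_out = V_mid × R4/(R3+R4) = 2.587 × 48.2/95.00 = 1.31 V.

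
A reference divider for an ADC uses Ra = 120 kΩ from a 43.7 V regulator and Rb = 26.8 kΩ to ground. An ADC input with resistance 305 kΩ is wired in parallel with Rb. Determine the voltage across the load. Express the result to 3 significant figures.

V_out ≈ 7.44 V

The load sits in parallel with Rb: Rb‖R_L = (26.8 × 305) / (26.8 + 305) = 24.64 kΩ.
V_out = 43.7 × 24.64 / (120 + 24.64) = 43.7 × 24.64/144.6 = 7.44 V.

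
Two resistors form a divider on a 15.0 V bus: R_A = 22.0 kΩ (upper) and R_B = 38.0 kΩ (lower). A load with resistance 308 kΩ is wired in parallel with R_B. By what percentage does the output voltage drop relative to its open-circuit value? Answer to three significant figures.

The divider's output (Thévenin) resistance is R_A‖R_B = 13.93 kΩ.
Fractional drop under load = R_th/(R_th + R_L) = 13.93 / (13.93 + 308) = 0.04328.
So the output falls by 4.33 %.

4.33 %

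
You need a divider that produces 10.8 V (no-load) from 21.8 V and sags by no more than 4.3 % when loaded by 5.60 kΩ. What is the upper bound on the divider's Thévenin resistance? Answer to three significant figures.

R_th ≤ 252 Ω

Loading drop = R_th/(R_th + R_L) ≤ 0.0430, so R_th ≤ R_L · ε/(1−ε) = 5.60 kΩ × 0.0430/0.9570 = 252 Ω.
(Any R1, R2 with R2/(R1+R2) = 0.495 and R1‖R2 ≤ 252 Ω will meet the spec.)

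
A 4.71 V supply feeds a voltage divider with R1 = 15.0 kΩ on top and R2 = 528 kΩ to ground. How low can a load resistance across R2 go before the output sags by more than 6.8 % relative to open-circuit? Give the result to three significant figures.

Output resistance R_th = R1‖R2 = (15.0 × 528)/543.0 = 14.59 kΩ.
The fractional drop is R_th/(R_th + R_L); requiring this ≤ 0.0680 gives R_L ≥ R_th(1/0.0680 − 1) = 14.59 × 13.71 = 200 kΩ.

R_L(min) ≈ 200 kΩ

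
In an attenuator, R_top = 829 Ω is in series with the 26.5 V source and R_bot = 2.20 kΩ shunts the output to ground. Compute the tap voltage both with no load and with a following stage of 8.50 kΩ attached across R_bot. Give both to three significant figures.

Unloaded: 19.2 V; loaded: 18.0 V

Open-circuit: V = 26.5 × 2200/(829 + 2200) = 19.2 V.
With the load, R_bot becomes R_bot‖R_L = 1748 Ω, so V = 26.5 × 1748/2577 = 18.0 V.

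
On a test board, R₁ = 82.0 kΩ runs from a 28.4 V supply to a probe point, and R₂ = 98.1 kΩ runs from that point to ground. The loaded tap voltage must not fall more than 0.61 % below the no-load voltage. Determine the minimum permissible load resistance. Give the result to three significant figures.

Output resistance R_th = R₁‖R₂ = (82.0 × 98.1)/180.1 = 44.67 kΩ.
The fractional drop is R_th/(R_th + R_L); requiring this ≤ 0.00610 gives R_L ≥ R_th(1/0.00610 − 1) = 44.67 × 162.9 = 7.28 MΩ.

R_L(min) ≈ 7.28 MΩ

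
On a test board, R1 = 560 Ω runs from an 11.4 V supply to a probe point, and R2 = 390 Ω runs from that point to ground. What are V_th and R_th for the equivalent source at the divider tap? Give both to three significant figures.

V_th is the open-circuit tap voltage: 11.4 × 390/(560 + 390) = 4.68 V.
With the supply zeroed, R1 and R2 appear in parallel from the tap: R_th = R1‖R2 = (560 × 390)/950.0 = 230 Ω.

V_th = 4.68 V, R_th = 230 Ω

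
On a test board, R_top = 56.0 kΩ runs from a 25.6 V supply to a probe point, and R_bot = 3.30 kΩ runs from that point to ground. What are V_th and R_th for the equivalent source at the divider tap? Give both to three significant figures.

V_th is the open-circuit tap voltage: 25.6 × 3.30/(56.0 + 3.30) = 1.42 V.
With the supply zeroed, R_top and R_bot appear in parallel from the tap: R_th = R_top‖R_bot = (56.0 × 3.30)/59.30 = 3.12 kΩ.

V_th = 1.42 V, R_th = 3.12 kΩ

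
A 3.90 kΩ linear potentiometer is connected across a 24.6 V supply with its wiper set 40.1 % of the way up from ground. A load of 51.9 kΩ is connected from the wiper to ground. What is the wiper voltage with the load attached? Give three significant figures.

V ≈ 9.69 V

The wiper splits the pot into (1−α)R = 2.336 kΩ above and αR = 1.564 kΩ below.
Lower section ‖ load = 1.518 kΩ.
V_wiper = 24.6 × 1.518/(2.336 + 1.518) = 9.69 V.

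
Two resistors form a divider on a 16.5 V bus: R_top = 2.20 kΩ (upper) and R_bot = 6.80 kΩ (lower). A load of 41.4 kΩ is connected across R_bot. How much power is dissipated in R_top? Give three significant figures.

P ≈ 9.26 mW

Total resistance from the source is R_top + (R_bot‖R_L) = 8.041 kΩ, so I = 16.5/8.041 kΩ = 2.052 mA.
P = I²·R_top = (2.052 mA)² × 2.20 kΩ = 9.26 mW.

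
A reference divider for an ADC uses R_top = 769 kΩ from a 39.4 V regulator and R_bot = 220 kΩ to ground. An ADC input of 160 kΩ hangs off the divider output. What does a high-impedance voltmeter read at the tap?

The load sits in parallel with R_bot: R_bot‖R_L = (220 × 160) / (220 + 160) = 92.63 kΩ.
V_out = 39.4 × 92.63 / (769 + 92.63) = 39.4 × 92.63/861.6 = 4.24 V.
(Unloaded it would have been 8.76 V.)

V_out ≈ 4.24 V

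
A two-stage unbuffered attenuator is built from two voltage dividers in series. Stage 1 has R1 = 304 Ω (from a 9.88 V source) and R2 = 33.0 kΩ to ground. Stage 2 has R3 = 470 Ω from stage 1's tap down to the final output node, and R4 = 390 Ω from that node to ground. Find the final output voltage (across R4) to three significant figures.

V_out ≈ 3.29 V

Stage 2 presents R3+R4 = 860.0 Ω as a load on stage 1's tap.
Stage 1's lower leg becomes R2‖(R3+R4) = 838.2 Ω, so V_mid = 9.88 × 838.2/1142 = 7.250 V.
Stage 2 is itself unloaded: V_out = V_mid × R4/(R3+R4) = 7.250 × 390/860.0 = 3.29 V.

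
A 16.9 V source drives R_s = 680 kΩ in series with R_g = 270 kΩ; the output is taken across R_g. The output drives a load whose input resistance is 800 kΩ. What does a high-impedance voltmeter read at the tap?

V_out ≈ 3.87 V

The load sits in parallel with R_g: R_g‖R_L = (270 × 800) / (270 + 800) = 201.9 kΩ.
V_out = 16.9 × 201.9 / (680 + 201.9) = 16.9 × 201.9/881.9 = 3.87 V.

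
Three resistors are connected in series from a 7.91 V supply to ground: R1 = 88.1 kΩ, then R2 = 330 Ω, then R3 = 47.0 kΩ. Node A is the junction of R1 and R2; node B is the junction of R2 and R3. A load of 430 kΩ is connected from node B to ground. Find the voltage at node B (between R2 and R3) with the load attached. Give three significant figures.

At node B, R3 is in parallel with the load: R3‖R_L = 42370 Ω.
Below node A the resistance is R2 + (R3‖R_L) = 42700 Ω, so V_A = 7.91 × 42700/130800 = 2.582 V.
Then V_B = V_A × (R3‖R_L)/(R2 + R3‖R_L) = 2.582 × 42370/42700 = 2.56 V.

V ≈ 2.56 V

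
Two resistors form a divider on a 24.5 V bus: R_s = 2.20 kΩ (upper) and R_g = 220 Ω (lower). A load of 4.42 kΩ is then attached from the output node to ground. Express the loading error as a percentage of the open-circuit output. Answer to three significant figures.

The divider's output (Thévenin) resistance is R_s‖R_g = 200.0 Ω.
Fractional drop under load = R_th/(R_th + R_L) = 200.0 / (200.0 + 4420) = 0.04329.
So the output falls by 4.33 %.

4.33 %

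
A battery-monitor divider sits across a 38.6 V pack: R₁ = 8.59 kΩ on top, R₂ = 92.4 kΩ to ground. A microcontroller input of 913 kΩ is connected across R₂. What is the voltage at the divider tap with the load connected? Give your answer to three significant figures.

V_out ≈ 35.0 V

The load sits in parallel with R₂: R₂‖R_L = (92.4 × 913) / (92.4 + 913) = 83.91 kΩ.
V_out = 38.6 × 83.91 / (8.59 + 83.91) = 38.6 × 83.91/92.50 = 35.0 V.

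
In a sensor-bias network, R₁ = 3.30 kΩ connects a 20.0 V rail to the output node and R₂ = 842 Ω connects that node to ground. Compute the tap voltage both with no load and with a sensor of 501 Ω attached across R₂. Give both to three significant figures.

Open-circuit: V = 20.0 × 842/(3300 + 842) = 4.07 V.
With the load, R₂ becomes R₂‖R_L = 314.1 Ω, so V = 20.0 × 314.1/3614 = 1.74 V.

Unloaded: 4.07 V; loaded: 1.74 V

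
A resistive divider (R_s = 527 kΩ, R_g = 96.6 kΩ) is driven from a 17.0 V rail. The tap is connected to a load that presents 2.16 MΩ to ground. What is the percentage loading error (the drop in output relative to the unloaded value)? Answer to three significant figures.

The divider's output (Thévenin) resistance is R_s‖R_g = 81.64 kΩ.
Fractional drop under load = R_th/(R_th + R_L) = 81.64 / (81.64 + 2160) = 0.03642.
So the output falls by 3.64 %.

3.64 %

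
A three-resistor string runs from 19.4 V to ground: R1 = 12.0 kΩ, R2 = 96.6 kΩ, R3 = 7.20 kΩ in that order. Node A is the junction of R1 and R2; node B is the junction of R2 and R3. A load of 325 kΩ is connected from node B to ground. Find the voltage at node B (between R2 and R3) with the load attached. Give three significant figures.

V ≈ 1.18 V

At node B, R3 is in parallel with the load: R3‖R_L = 7.044 kΩ.
Below node A the resistance is R2 + (R3‖R_L) = 103.6 kΩ, so V_A = 19.4 × 103.6/115.6 = 17.39 V.
Then V_B = V_A × (R3‖R_L)/(R2 + R3‖R_L) = 17.39 × 7.044/103.6 = 1.18 V.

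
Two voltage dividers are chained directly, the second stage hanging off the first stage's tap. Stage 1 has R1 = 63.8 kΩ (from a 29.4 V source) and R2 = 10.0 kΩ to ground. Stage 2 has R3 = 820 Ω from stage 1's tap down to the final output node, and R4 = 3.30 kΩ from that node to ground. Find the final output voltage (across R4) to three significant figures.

V_out ≈ 1.03 V

Stage 2 presents R3+R4 = 4120 Ω as a load on stage 1's tap.
Stage 1's lower leg becomes R2‖(R3+R4) = 2918 Ω, so V_mid = 29.4 × 2918/66720 = 1.286 V.
Stage 2 is itself unloaded: V_out = V_mid × R4/(R3+R4) = 1.286 × 3300/4120 = 1.03 V.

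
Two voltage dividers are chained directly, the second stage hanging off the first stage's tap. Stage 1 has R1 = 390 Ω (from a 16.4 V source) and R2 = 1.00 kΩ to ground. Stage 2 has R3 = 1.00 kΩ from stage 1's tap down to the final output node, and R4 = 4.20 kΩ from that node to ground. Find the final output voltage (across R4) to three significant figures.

Stage 2 presents R3+R4 = 5200 Ω as a load on stage 1's tap.
Stage 1's lower leg becomes R2‖(R3+R4) = 838.7 Ω, so V_mid = 16.4 × 838.7/1229 = 11.19 V.
Stage 2 is itself unloaded: V_out = V_mid × R4/(R3+R4) = 11.19 × 4200/5200 = 9.04 V.

V_out ≈ 9.04 V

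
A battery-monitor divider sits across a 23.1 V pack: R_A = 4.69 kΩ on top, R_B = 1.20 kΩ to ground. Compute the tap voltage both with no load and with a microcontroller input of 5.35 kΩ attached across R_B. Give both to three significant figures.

Open-circuit: V = 23.1 × 1.20/(4.69 + 1.20) = 4.71 V.
With the load, R_B becomes R_B‖R_L = 0.9802 kΩ, so V = 23.1 × 0.9802/5.670 = 3.99 V.

Unloaded: 4.71 V; loaded: 3.99 V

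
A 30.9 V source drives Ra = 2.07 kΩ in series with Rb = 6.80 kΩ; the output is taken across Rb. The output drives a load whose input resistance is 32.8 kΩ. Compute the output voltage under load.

The load sits in parallel with Rb: Rb‖R_L = (6.80 × 32.8) / (6.80 + 32.8) = 5.632 kΩ.
V_out = 30.9 × 5.632 / (2.07 + 5.632) = 30.9 × 5.632/7.702 = 22.6 V.

V_out ≈ 22.6 V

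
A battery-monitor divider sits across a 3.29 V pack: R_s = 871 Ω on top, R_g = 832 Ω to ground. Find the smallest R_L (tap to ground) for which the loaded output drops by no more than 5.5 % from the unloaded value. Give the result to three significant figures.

R_L(min) ≈ 7.31 kΩ

Output resistance R_th = R_s‖R_g = (871 × 832)/1703 = 425.5 Ω.
The fractional drop is R_th/(R_th + R_L); requiring this ≤ 0.0550 gives R_L ≥ R_th(1/0.0550 − 1) = 425.5 × 17.18 = 7.31 kΩ.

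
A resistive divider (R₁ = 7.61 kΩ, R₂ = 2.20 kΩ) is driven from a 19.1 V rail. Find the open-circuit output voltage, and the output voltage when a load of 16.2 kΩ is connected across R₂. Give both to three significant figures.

Unloaded: 4.28 V; loaded: 3.88 V

Open-circuit: V = 19.1 × 2.20/(7.61 + 2.20) = 4.28 V.
With the load, R₂ becomes R₂‖R_L = 1.937 kΩ, so V = 19.1 × 1.937/9.547 = 3.88 V.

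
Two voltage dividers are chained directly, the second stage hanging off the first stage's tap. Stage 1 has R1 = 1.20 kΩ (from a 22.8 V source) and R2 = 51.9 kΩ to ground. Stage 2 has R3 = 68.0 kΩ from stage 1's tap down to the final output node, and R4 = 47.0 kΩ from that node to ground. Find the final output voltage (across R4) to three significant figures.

Stage 2 presents R3+R4 = 115.0 kΩ as a load on stage 1's tap.
Stage 1's lower leg becomes R2‖(R3+R4) = 35.76 kΩ, so V_mid = 22.8 × 35.76/36.96 = 22.06 V.
Stage 2 is itself unloaded: V_out = V_mid × R4/(R3+R4) = 22.06 × 47.0/115.0 = 9.02 V.

V_out ≈ 9.02 V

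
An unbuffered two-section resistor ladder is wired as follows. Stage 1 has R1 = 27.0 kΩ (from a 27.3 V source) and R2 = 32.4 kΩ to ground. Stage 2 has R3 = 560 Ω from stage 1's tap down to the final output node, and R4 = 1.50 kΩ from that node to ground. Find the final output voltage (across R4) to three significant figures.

Stage 2 presents R3+R4 = 2060 Ω as a load on stage 1's tap.
Stage 1's lower leg becomes R2‖(R3+R4) = 1937 Ω, so V_mid = 27.3 × 1937/28940 = 1.827 V.
Stage 2 is itself unloaded: V_out = V_mid × R4/(R3+R4) = 1.827 × 1500/2060 = 1.33 V.

V_out ≈ 1.33 V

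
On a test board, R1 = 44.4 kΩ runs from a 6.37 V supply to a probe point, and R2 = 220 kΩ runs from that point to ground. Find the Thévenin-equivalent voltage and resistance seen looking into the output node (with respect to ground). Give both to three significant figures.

V_th is the open-circuit tap voltage: 6.37 × 220/(44.4 + 220) = 5.30 V.
With the supply zeroed, R1 and R2 appear in parallel from the tap: R_th = R1‖R2 = (44.4 × 220)/264.4 = 36.9 kΩ.

V_th = 5.30 V, R_th = 36.9 kΩ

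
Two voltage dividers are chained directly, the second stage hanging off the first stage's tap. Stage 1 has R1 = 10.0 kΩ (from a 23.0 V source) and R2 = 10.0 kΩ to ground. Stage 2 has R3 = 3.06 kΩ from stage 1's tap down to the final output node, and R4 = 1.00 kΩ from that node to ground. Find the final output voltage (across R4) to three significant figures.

Stage 2 presents R3+R4 = 4.060 kΩ as a load on stage 1's tap.
Stage 1's lower leg becomes R2‖(R3+R4) = 2.888 kΩ, so V_mid = 23.0 × 2.888/12.89 = 5.153 V.
Stage 2 is itself unloaded: V_out = V_mid × R4/(R3+R4) = 5.153 × 1.00/4.060 = 1.27 V.

V_out ≈ 1.27 V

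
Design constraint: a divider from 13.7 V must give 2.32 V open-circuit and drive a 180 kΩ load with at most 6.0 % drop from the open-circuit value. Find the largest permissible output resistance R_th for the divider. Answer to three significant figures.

R_th ≤ 11.5 kΩ

Loading drop = R_th/(R_th + R_L) ≤ 0.0600, so R_th ≤ R_L · ε/(1−ε) = 180 kΩ × 0.0600/0.9400 = 11.5 kΩ.
(Any R1, R2 with R2/(R1+R2) = 0.169 and R1‖R2 ≤ 11.5 kΩ will meet the spec.)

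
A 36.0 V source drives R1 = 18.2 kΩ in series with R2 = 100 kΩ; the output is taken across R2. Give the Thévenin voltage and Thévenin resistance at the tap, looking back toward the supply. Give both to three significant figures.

V_th is the open-circuit tap voltage: 36.0 × 100/(18.2 + 100) = 30.5 V.
With the supply zeroed, R1 and R2 appear in parallel from the tap: R_th = R1‖R2 = (18.2 × 100)/118.2 = 15.4 kΩ.

V_th = 30.5 V, R_th = 15.4 kΩ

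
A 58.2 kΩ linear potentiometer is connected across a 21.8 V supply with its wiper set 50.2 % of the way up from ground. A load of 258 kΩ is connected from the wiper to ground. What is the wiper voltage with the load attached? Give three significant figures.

V ≈ 10.4 V

The wiper splits the pot into (1−α)R = 28.98 kΩ above and αR = 29.22 kΩ below.
Lower section ‖ load = 26.24 kΩ.
V_wiper = 21.8 × 26.24/(28.98 + 26.24) = 10.4 V.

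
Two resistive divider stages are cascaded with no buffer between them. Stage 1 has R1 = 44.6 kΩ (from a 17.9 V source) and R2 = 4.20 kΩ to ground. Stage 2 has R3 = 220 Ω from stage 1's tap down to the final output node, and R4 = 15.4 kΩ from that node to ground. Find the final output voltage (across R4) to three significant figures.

Stage 2 presents R3+R4 = 15620 Ω as a load on stage 1's tap.
Stage 1's lower leg becomes R2‖(R3+R4) = 3310 Ω, so V_mid = 17.9 × 3310/47910 = 1.237 V.
Stage 2 is itself unloaded: V_out = V_mid × R4/(R3+R4) = 1.237 × 15400/15620 = 1.22 V.

V_out ≈ 1.22 V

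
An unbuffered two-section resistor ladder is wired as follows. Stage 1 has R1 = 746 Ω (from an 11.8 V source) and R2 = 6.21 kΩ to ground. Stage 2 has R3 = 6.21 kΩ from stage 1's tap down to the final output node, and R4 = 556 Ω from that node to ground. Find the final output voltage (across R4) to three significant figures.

V_out ≈ 0.788 V

Stage 2 presents R3+R4 = 6766 Ω as a load on stage 1's tap.
Stage 1's lower leg becomes R2‖(R3+R4) = 3238 Ω, so V_mid = 11.8 × 3238/3984 = 9.590 V.
Stage 2 is itself unloaded: V_out = V_mid × R4/(R3+R4) = 9.590 × 556/6766 = 0.788 V.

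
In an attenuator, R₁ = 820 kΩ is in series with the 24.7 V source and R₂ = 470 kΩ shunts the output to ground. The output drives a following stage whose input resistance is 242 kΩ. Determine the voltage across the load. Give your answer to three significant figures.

V_out ≈ 4.03 V

The load sits in parallel with R₂: R₂‖R_L = (470 × 242) / (470 + 242) = 159.7 kΩ.
V_out = 24.7 × 159.7 / (820 + 159.7) = 24.7 × 159.7/979.7 = 4.03 V.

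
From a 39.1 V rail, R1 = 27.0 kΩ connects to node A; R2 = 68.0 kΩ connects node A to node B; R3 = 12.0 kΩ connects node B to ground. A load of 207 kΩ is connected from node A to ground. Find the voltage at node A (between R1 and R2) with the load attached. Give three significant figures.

Below node A the series string R2+R3 = 80.00 kΩ sits in parallel with the 207 kΩ load: 57.70 kΩ.
V_A = 39.1 × 57.70/(27.0 + 57.70) = 26.6 V.

V ≈ 26.6 V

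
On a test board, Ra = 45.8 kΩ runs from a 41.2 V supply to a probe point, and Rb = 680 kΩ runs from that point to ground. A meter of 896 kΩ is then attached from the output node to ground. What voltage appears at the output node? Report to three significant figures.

V_out ≈ 36.8 V

The load sits in parallel with Rb: Rb‖R_L = (680 × 896) / (680 + 896) = 386.6 kΩ.
V_out = 41.2 × 386.6 / (45.8 + 386.6) = 41.2 × 386.6/432.4 = 36.8 V.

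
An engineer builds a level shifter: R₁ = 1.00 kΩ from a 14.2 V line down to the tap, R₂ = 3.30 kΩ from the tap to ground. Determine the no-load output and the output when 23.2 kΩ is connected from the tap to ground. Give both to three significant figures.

Unloaded: 10.9 V; loaded: 10.5 V

Open-circuit: V = 14.2 × 3.30/(1.00 + 3.30) = 10.9 V.
With the load, R₂ becomes R₂‖R_L = 2.889 kΩ, so V = 14.2 × 2.889/3.889 = 10.5 V.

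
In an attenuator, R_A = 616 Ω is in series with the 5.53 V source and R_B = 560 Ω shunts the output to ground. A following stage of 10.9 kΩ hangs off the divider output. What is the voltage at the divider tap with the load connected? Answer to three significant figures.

V_out ≈ 2.56 V

The load sits in parallel with R_B: R_B‖R_L = (560 × 10900) / (560 + 10900) = 532.6 Ω.
V_out = 5.53 × 532.6 / (616 + 532.6) = 5.53 × 532.6/1149 = 2.56 V.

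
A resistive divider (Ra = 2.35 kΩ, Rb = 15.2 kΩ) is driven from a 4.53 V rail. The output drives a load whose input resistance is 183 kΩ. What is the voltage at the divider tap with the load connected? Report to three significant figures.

V_out ≈ 3.88 V

The load sits in parallel with Rb: Rb‖R_L = (15.2 × 183) / (15.2 + 183) = 14.03 kΩ.
V_out = 4.53 × 14.03 / (2.35 + 14.03) = 4.53 × 14.03/16.38 = 3.88 V.
(Unloaded it would have been 3.92 V.)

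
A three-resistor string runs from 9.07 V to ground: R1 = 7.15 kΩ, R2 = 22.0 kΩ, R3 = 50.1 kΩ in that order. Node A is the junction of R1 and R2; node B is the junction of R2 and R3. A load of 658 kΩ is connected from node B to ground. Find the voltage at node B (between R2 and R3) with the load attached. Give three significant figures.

V ≈ 5.58 V

At node B, R3 is in parallel with the load: R3‖R_L = 46.56 kΩ.
Below node A the resistance is R2 + (R3‖R_L) = 68.56 kΩ, so V_A = 9.07 × 68.56/75.71 = 8.213 V.
Then V_B = V_A × (R3‖R_L)/(R2 + R3‖R_L) = 8.213 × 46.56/68.56 = 5.58 V.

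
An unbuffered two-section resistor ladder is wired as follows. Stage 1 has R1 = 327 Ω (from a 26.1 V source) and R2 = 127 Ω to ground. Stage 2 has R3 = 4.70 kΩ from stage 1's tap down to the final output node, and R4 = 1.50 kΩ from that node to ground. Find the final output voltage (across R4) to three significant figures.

Stage 2 presents R3+R4 = 6200 Ω as a load on stage 1's tap.
Stage 1's lower leg becomes R2‖(R3+R4) = 124.5 Ω, so V_mid = 26.1 × 124.5/451.5 = 7.195 V.
Stage 2 is itself unloaded: V_out = V_mid × R4/(R3+R4) = 7.195 × 1500/6200 = 1.74 V.

V_out ≈ 1.74 V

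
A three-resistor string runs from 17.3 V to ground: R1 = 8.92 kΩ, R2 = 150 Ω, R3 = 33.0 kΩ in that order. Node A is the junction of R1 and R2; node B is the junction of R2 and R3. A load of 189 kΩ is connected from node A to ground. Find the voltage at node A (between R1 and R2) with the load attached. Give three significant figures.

V ≈ 13.1 V

Below node A the series string R2+R3 = 33150 Ω sits in parallel with the 189000 Ω load: 28200 Ω.
V_A = 17.3 × 28200/(8920 + 28200) = 13.1 V.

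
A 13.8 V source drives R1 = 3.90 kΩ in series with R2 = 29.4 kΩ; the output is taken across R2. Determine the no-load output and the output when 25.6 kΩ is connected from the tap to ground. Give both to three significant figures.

Open-circuit: V = 13.8 × 29.4/(3.90 + 29.4) = 12.2 V.
With the load, R2 becomes R2‖R_L = 13.68 kΩ, so V = 13.8 × 13.68/17.58 = 10.7 V.

Unloaded: 12.2 V; loaded: 10.7 V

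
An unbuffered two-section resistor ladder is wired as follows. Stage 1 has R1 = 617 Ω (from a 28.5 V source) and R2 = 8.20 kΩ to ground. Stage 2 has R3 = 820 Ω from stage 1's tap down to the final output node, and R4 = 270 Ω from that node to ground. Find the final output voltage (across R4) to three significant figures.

V_out ≈ 4.30 V

Stage 2 presents R3+R4 = 1090 Ω as a load on stage 1's tap.
Stage 1's lower leg becomes R2‖(R3+R4) = 962.1 Ω, so V_mid = 28.5 × 962.1/1579 = 17.36 V.
Stage 2 is itself unloaded: V_out = V_mid × R4/(R3+R4) = 17.36 × 270/1090 = 4.30 V.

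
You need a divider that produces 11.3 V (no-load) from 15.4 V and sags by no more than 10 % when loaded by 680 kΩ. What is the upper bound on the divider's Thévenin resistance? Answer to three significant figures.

R_th ≤ 75.6 kΩ

Loading drop = R_th/(R_th + R_L) ≤ 0.100, so R_th ≤ R_L · ε/(1−ε) = 680 kΩ × 0.100/0.9000 = 75.6 kΩ.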